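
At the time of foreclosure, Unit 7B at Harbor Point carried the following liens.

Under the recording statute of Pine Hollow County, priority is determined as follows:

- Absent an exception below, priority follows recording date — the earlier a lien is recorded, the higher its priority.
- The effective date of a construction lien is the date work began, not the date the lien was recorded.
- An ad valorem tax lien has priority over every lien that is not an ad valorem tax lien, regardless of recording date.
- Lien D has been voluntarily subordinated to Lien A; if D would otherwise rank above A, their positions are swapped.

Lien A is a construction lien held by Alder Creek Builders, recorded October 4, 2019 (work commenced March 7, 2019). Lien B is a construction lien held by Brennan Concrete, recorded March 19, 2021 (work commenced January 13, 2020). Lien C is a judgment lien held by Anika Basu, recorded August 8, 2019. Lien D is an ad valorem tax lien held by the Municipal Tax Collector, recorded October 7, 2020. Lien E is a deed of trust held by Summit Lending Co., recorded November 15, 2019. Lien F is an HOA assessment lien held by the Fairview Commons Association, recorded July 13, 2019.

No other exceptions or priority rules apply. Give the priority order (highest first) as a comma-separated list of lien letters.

Effective dates: A is treated as recorded March 7, 2019, the work-commencement date; B's effective date is January 13, 2020, when work began.
D is an ad valorem tax lien, so it outranks all other liens regardless of date.
Ordering the rest by effective date: A (March 7, 2019), F (July 13, 2019), C (August 8, 2019), E (November 15, 2019), B (January 13, 2020).
D would otherwise be senior to A, so under the subordination agreement D and A exchange positions.

A, D, F, C, E, B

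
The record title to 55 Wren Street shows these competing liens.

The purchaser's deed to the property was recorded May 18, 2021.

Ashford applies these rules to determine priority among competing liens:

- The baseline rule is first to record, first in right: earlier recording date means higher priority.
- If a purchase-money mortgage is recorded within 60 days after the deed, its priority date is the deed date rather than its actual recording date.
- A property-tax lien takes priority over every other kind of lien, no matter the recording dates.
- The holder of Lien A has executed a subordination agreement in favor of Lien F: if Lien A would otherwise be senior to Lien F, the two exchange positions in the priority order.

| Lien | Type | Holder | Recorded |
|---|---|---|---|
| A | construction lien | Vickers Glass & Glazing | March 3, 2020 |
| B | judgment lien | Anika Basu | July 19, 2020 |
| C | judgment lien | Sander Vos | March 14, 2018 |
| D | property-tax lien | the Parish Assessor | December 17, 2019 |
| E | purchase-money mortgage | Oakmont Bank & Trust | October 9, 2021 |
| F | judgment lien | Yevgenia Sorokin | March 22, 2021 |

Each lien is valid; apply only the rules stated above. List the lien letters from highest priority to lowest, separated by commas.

D, C, F, B, A, E

First, effective dates: E missed the 60-day window (144 days after the deed), so its recording date stands.
D, as a property-tax lien, has superpriority and ranks first.
Among the remaining liens, by effective date: C (March 14, 2018), A (March 3, 2020), B (July 19, 2020), F (March 22, 2021), E (October 9, 2021).
A would otherwise be senior to F, so under the subordination agreement A and F exchange positions.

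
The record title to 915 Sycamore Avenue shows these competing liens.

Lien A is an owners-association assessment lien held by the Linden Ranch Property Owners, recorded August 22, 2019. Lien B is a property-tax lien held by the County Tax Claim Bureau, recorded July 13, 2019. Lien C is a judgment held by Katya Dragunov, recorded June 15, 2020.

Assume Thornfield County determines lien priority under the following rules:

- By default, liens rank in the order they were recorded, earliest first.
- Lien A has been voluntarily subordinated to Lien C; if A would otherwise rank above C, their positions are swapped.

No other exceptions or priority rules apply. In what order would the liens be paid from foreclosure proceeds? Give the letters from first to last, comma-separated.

B, C, A

Ordering by effective date: B (July 13, 2019), A (August 22, 2019), C (June 15, 2020).
The subordination applies — A was senior to C — so A and C swap.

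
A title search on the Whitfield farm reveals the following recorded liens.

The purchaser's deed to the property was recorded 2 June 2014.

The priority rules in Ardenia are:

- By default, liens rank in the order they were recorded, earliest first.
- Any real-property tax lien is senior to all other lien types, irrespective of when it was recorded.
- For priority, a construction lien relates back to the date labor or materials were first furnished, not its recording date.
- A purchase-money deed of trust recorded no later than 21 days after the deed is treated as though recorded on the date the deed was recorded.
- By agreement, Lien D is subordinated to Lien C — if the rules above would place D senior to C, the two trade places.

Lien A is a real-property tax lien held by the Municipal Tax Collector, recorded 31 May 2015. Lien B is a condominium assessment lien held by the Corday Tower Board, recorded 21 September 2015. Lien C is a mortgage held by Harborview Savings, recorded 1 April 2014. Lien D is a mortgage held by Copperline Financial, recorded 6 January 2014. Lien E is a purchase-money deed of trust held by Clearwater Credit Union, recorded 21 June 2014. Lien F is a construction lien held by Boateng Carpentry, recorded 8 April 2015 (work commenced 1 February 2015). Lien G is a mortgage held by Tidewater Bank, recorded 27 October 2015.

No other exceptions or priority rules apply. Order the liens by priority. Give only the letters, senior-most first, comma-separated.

A, C, D, E, F, B, G

Effective dates after the stated exceptions: E was recorded within the 21-day window, so its effective date is the deed date 2 June 2014; F relates back to 1 February 2015 (work commenced).
A is a real-property tax lien and takes priority over every other lien.
Among the remaining liens, by effective date: D (6 January 2014), C (1 April 2014), E (2 June 2014), F (1 February 2015), B (21 September 2015), G (27 October 2015).
D is senior to C before the subordination, so the two trade places.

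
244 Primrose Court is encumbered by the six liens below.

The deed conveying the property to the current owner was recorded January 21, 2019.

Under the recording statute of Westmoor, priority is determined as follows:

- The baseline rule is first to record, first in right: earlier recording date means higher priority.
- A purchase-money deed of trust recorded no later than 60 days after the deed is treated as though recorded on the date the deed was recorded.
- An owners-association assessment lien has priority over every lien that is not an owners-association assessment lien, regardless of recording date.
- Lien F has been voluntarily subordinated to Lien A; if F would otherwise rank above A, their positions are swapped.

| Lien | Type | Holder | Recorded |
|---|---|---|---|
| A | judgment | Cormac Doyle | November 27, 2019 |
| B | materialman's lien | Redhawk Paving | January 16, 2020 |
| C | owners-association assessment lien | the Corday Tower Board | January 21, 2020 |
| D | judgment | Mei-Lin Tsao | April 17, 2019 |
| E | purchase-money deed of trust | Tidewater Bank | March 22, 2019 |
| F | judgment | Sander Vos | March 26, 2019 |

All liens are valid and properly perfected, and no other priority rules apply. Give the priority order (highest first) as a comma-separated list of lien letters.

C, E, A, D, F, B

Adjusting effective dates: E's effective date is the deed date, January 21, 2019.
C is an owners-association assessment lien and takes priority over every other lien.
Among the remaining liens, by effective date: E (January 21, 2019), F (March 26, 2019), D (April 17, 2019), A (November 27, 2019), B (January 16, 2020).
Because F would otherwise rank above A, the subordination swaps them.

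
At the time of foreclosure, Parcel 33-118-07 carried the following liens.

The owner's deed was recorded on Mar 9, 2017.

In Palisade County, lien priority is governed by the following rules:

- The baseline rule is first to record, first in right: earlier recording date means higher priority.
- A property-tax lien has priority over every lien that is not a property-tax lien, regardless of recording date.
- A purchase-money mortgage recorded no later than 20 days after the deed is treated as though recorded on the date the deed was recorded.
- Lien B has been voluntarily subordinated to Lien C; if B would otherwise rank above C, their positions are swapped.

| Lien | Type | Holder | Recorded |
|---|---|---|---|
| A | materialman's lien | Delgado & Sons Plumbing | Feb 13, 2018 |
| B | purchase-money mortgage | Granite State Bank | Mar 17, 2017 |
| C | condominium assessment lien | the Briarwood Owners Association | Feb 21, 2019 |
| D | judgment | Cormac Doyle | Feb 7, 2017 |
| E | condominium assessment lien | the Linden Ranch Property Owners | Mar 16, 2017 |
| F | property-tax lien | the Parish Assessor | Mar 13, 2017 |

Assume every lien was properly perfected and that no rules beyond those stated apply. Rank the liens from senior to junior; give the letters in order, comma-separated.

F, D, C, E, A, B

Effective dates after the stated exceptions: B's effective date is the deed date, Mar 9, 2017.
F is a property-tax lien and takes priority over every other lien.
Among the remaining liens, by effective date: D (Feb 7, 2017), B (Mar 9, 2017), E (Mar 16, 2017), A (Feb 13, 2018), C (Feb 21, 2019).
Because B would otherwise rank above C, the subordination swaps them.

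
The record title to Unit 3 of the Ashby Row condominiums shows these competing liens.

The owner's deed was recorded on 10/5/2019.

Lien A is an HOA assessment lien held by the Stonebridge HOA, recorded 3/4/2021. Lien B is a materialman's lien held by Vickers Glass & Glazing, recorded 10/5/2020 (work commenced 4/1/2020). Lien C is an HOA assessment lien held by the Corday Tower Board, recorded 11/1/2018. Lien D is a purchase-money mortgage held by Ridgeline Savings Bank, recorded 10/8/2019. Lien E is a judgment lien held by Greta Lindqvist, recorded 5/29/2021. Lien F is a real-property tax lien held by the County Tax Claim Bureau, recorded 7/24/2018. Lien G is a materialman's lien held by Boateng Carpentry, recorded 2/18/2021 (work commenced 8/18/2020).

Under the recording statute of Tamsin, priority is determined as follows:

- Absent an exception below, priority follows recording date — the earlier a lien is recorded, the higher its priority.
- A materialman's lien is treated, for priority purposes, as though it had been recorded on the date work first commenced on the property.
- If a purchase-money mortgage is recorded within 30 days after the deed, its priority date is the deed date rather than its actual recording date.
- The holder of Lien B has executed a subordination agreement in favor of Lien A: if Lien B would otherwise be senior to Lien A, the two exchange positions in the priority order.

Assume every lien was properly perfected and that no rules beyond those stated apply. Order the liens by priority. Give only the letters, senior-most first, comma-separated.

Effective dates after the stated exceptions: B relates back to 4/1/2020 (work commenced); D relates back to the deed date 10/5/2019; G relates back to 8/18/2020 (work commenced).
Sorted by effective date: F (7/24/2018), C (11/1/2018), D (10/5/2019), B (4/1/2020), G (8/18/2020), A (3/4/2021), E (5/29/2021).
B would otherwise be senior to A, so under the subordination agreement B and A exchange positions.

F, C, D, A, G, B, E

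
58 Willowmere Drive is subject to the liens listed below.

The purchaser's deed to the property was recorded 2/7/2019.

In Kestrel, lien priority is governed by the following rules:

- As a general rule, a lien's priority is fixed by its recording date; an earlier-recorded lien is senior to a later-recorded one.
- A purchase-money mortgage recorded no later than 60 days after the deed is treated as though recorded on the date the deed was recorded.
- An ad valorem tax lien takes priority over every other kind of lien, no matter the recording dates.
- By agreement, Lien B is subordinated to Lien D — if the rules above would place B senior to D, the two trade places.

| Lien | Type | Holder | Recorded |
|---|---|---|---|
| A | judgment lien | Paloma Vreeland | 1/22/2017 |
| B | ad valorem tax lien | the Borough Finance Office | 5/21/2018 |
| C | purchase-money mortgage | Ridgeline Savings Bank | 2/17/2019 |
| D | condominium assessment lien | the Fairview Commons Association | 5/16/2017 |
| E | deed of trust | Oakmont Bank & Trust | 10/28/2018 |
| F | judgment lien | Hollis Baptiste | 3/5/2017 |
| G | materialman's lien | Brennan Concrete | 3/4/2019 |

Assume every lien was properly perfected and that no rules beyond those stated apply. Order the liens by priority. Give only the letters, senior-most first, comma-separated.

D, A, F, B, E, C, G

Effective dates: C relates back to the deed date 2/7/2019.
As an ad valorem tax lien, B is senior to every other lien.
Among the remaining liens, by effective date: A (1/22/2017), F (3/5/2017), D (5/16/2017), E (10/28/2018), C (2/7/2019), G (3/4/2019).
Because B would otherwise rank above D, the subordination swaps them.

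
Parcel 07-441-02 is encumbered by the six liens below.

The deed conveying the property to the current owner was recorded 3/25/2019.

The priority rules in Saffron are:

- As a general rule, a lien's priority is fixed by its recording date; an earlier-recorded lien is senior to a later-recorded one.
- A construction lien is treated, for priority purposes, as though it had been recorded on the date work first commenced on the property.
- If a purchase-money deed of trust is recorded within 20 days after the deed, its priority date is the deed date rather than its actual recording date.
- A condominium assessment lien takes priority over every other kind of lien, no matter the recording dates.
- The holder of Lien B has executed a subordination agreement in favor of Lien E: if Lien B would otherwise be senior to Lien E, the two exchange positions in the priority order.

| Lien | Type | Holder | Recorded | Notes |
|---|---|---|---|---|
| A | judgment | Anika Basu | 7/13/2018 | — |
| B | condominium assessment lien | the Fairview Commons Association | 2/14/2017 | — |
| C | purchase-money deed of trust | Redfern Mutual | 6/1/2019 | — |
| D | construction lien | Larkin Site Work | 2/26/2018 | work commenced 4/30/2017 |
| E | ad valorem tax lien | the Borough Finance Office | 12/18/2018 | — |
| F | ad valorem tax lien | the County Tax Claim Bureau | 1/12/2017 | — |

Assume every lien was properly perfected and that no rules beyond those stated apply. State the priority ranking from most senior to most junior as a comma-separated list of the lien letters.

E, F, D, A, B, C

Effective dates after the stated exceptions: C missed the 20-day window (68 days after the deed), so its recording date stands; D relates back to 4/30/2017 (work commenced).
As a condominium assessment lien, B is senior to every other lien.
The other liens, earliest effective date first: F (1/12/2017), D (4/30/2017), A (7/13/2018), E (12/18/2018), C (6/1/2019).
B would otherwise be senior to E, so under the subordination agreement B and E exchange positions.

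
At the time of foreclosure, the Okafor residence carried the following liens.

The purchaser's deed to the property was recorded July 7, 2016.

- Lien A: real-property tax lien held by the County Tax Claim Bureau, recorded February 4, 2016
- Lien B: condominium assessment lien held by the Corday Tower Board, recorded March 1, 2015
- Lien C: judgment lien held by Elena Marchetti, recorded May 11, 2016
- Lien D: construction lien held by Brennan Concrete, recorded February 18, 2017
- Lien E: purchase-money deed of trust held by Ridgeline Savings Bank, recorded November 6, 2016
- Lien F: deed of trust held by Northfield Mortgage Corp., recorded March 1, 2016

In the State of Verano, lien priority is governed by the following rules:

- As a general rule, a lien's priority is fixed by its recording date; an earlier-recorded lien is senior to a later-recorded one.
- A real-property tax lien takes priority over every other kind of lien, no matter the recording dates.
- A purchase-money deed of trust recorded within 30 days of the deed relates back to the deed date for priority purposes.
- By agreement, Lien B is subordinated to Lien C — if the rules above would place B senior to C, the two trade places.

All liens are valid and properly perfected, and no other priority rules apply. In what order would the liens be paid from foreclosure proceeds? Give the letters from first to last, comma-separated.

A, C, F, B, E, D

Effective dates after the stated exceptions: E was recorded 122 days after the deed, outside the 30-day window, so it keeps its recording date.
A is a real-property tax lien and takes priority over every other lien.
Remaining liens by effective date: B (March 1, 2015), F (March 1, 2016), C (May 11, 2016), E (November 6, 2016), D (February 18, 2017).
Because B would otherwise rank above C, the subordination swaps them.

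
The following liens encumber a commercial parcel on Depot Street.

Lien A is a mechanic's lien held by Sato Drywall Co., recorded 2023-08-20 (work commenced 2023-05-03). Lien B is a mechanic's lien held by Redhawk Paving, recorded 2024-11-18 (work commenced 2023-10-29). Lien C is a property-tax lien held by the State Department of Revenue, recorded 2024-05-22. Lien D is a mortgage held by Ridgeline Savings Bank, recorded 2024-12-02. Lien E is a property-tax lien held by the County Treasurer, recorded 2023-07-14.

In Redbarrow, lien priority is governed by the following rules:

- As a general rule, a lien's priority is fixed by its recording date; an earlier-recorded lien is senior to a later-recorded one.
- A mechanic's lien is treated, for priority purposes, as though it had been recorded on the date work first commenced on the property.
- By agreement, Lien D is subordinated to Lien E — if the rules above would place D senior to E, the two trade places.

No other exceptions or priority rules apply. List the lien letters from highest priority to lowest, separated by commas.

A, E, B, C, D

Adjusting effective dates: A is treated as recorded 2023-05-03, the work-commencement date; B is treated as recorded 2023-10-29, the work-commencement date.
Ordering by effective date: A (2023-05-03), E (2023-07-14), B (2023-10-29), C (2024-05-22), D (2024-12-02).
D is already junior to E, so the subordination agreement changes nothing.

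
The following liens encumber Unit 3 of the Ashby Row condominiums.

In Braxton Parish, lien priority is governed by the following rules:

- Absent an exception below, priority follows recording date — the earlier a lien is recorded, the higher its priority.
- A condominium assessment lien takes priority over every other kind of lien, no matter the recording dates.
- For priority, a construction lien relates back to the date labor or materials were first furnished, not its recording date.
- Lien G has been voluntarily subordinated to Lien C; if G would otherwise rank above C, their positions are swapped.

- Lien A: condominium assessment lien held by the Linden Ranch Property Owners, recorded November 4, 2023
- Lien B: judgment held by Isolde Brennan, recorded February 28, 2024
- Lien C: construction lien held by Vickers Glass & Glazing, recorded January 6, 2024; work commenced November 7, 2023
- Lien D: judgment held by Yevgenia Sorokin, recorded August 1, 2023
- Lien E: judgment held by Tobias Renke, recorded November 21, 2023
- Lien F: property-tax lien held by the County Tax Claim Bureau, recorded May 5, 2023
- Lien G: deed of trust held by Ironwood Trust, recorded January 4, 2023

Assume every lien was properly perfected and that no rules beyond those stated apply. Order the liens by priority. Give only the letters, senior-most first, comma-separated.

Effective dates after the stated exceptions: C's effective date is November 7, 2023, when work began.
A, as a condominium assessment lien, has superpriority and ranks first.
The other liens, earliest effective date first: G (January 4, 2023), F (May 5, 2023), D (August 1, 2023), C (November 7, 2023), E (November 21, 2023), B (February 28, 2024).
Because G would otherwise rank above C, the subordination swaps them.

A, C, F, D, G, E, B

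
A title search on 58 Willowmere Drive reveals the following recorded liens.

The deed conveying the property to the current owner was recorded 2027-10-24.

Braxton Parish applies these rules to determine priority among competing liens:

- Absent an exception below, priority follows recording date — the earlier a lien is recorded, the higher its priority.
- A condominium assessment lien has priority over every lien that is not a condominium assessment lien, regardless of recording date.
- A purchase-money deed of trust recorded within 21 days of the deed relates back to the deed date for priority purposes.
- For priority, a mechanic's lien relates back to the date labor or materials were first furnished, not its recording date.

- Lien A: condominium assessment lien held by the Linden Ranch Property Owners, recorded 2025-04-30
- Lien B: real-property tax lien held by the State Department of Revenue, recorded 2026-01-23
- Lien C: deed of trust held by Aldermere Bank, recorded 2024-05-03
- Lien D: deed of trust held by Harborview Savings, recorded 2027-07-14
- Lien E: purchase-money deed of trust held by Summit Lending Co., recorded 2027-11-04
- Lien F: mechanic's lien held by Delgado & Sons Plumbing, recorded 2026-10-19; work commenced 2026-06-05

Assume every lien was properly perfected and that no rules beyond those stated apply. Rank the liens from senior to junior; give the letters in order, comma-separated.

Effective dates: E was recorded within the 21-day window, so its effective date is the deed date 2027-10-24; F is treated as recorded 2026-06-05, the work-commencement date.
As a condominium assessment lien, A is senior to every other lien.
The other liens, earliest effective date first: C (2024-05-03), B (2026-01-23), F (2026-06-05), D (2027-07-14), E (2027-10-24).

A, C, B, F, D, E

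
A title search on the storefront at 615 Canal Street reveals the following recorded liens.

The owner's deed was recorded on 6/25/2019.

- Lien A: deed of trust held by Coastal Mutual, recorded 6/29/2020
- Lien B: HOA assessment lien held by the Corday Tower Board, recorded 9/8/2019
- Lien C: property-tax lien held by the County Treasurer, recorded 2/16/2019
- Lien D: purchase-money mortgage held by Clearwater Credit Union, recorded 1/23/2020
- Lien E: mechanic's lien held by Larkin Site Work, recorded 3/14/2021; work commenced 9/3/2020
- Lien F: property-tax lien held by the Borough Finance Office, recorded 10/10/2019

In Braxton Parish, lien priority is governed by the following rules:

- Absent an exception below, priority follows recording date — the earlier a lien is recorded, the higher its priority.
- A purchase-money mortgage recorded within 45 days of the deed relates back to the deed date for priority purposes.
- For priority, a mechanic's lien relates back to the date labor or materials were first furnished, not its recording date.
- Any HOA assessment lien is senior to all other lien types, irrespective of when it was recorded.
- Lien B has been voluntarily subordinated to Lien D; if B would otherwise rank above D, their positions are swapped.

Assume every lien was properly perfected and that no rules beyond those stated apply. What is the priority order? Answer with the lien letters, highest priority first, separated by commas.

First, effective dates: D was recorded 212 days after the deed, outside the 45-day window, so it keeps its recording date; E is treated as recorded 9/3/2020, the work-commencement date.
B is an HOA assessment lien, so it outranks all other liens regardless of date.
Remaining liens by effective date: C (2/16/2019), F (10/10/2019), D (1/23/2020), A (6/29/2020), E (9/3/2020).
The subordination applies — B was senior to D — so B and D swap.

D, C, F, B, A, E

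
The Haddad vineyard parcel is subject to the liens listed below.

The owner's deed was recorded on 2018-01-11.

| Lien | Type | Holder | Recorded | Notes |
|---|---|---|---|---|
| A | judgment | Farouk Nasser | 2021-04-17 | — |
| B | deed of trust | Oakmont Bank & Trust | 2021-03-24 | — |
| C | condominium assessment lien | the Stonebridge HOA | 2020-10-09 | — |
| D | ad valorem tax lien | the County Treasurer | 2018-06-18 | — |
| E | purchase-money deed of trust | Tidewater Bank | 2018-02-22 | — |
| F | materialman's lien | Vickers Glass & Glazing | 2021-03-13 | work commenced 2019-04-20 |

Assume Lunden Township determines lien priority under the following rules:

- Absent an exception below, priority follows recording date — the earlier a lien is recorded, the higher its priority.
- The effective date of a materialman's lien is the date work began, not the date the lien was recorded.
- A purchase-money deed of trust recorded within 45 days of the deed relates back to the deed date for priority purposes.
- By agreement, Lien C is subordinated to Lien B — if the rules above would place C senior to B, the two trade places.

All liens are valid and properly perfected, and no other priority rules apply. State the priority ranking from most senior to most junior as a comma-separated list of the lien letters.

E, D, F, B, C, A

Adjusting effective dates: E relates back to the deed date 2018-01-11; F relates back to 2019-04-20 (work commenced).
Sorted by effective date: E (2018-01-11), D (2018-06-18), F (2019-04-20), C (2020-10-09), B (2021-03-24), A (2021-04-17).
C is senior to B before the subordination, so the two trade places.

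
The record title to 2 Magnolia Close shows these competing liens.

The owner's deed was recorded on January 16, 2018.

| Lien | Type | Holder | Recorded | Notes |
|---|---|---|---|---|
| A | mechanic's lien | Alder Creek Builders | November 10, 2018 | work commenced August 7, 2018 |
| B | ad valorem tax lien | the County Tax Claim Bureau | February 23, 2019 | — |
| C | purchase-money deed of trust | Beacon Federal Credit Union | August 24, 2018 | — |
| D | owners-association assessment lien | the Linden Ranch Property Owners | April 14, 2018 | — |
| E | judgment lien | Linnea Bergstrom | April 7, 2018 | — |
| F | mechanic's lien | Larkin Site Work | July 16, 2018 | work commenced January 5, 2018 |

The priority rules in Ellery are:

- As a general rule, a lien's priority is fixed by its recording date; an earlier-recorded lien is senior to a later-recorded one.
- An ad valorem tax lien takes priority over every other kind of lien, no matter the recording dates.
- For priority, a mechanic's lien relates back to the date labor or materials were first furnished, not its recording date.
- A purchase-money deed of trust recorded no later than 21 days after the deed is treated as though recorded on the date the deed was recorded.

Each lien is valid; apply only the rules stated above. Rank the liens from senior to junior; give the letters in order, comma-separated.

B, F, E, D, A, C

First, effective dates: A is treated as recorded August 7, 2018, the work-commencement date; C was recorded 220 days after the deed, outside the 21-day window, so it keeps its recording date; F's effective date is January 5, 2018, when work began.
As an ad valorem tax lien, B is senior to every other lien.
The other liens, earliest effective date first: F (January 5, 2018), E (April 7, 2018), D (April 14, 2018), A (August 7, 2018), C (August 24, 2018).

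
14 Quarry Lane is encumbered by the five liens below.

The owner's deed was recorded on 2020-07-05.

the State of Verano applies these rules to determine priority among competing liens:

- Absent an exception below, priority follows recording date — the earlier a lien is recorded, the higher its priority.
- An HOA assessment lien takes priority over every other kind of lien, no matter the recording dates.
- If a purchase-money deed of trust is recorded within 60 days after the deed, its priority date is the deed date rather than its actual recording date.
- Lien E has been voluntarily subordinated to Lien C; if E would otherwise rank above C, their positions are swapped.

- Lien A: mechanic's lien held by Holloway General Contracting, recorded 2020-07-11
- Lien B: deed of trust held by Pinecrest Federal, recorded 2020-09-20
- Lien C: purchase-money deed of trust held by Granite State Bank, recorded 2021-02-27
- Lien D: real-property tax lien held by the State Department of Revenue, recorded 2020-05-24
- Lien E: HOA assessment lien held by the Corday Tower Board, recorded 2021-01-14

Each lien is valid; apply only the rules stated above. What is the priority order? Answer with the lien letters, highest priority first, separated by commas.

C, D, A, B, E

Effective dates: C was recorded 237 days after the deed — beyond 60 days — so no relation-back applies.
E is an HOA assessment lien and takes priority over every other lien.
The other liens, earliest effective date first: D (2020-05-24), A (2020-07-11), B (2020-09-20), C (2021-02-27).
E would otherwise be senior to C, so under the subordination agreement E and C exchange positions.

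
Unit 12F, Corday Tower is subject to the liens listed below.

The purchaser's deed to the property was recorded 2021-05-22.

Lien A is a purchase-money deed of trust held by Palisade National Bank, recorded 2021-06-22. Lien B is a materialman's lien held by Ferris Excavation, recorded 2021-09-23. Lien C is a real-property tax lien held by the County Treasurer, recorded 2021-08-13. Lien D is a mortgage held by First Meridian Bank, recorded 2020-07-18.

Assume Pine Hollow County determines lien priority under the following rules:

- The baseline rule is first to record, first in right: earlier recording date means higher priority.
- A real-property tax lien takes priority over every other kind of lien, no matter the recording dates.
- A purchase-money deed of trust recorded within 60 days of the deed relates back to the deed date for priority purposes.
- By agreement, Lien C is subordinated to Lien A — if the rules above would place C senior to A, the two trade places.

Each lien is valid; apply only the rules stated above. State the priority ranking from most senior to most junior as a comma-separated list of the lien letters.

A, D, C, B

First, effective dates: A's effective date is the deed date, 2021-05-22.
C is a real-property tax lien and takes priority over every other lien.
Among the remaining liens, by effective date: D (2020-07-18), A (2021-05-22), B (2021-09-23).
The subordination applies — C was senior to A — so C and A swap.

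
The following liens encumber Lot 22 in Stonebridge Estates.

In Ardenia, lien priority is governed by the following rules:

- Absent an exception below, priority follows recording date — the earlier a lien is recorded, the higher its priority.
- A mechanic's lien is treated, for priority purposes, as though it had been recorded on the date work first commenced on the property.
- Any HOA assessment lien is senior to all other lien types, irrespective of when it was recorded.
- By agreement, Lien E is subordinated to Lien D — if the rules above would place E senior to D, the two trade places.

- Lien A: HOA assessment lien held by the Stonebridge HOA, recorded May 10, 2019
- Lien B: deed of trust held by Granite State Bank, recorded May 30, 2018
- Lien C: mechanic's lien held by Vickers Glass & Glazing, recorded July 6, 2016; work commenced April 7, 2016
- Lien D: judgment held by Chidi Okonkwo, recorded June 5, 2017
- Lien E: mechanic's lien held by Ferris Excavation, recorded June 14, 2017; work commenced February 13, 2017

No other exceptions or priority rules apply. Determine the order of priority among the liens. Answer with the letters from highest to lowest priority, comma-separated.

A, C, D, E, B

First, effective dates: C is treated as recorded April 7, 2016, the work-commencement date; E relates back to February 13, 2017 (work commenced).
A is an HOA assessment lien, so it outranks all other liens regardless of date.
Remaining liens by effective date: C (April 7, 2016), E (February 13, 2017), D (June 5, 2017), B (May 30, 2018).
E is senior to D before the subordination, so the two trade places.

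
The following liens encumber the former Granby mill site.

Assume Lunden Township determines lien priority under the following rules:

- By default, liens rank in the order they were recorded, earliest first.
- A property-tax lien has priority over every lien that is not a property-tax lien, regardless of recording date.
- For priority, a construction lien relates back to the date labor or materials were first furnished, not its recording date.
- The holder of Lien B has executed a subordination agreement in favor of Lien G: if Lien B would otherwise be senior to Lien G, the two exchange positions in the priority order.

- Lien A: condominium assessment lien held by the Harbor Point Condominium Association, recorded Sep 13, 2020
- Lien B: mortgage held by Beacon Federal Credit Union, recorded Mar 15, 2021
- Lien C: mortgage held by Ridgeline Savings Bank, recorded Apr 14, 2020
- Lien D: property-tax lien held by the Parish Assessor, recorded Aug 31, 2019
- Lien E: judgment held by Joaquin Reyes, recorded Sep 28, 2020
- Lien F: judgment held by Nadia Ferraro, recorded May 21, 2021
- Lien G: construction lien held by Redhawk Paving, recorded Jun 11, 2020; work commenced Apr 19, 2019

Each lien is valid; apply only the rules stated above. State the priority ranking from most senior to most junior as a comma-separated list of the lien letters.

Effective dates after the stated exceptions: G's effective date is Apr 19, 2019, when work began.
D is a property-tax lien and takes priority over every other lien.
The other liens, earliest effective date first: G (Apr 19, 2019), C (Apr 14, 2020), A (Sep 13, 2020), E (Sep 28, 2020), B (Mar 15, 2021), F (May 21, 2021).
B already ranks below G; the subordination has no effect.

D, G, C, A, E, B, F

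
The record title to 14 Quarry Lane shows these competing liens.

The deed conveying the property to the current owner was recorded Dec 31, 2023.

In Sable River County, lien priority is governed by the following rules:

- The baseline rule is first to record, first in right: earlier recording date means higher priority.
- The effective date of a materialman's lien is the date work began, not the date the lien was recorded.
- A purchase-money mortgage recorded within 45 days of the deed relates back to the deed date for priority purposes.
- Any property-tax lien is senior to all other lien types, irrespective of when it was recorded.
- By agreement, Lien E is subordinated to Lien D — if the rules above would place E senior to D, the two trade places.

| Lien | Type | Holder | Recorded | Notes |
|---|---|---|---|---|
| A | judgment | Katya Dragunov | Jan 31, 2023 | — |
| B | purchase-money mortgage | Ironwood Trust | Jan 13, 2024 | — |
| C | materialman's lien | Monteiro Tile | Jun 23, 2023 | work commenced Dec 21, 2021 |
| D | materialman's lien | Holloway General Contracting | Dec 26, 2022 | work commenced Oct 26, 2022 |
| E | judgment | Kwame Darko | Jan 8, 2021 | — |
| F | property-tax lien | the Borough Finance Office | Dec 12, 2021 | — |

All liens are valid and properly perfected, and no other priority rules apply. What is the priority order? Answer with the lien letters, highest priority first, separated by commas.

F, D, C, E, A, B

First, effective dates: B relates back to the deed date Dec 31, 2023; C relates back to Dec 21, 2021 (work commenced); D is treated as recorded Oct 26, 2022, the work-commencement date.
F is a property-tax lien and takes priority over every other lien.
Among the remaining liens, by effective date: E (Jan 8, 2021), C (Dec 21, 2021), D (Oct 26, 2022), A (Jan 31, 2023), B (Dec 31, 2023).
Because E would otherwise rank above D, the subordination swaps them.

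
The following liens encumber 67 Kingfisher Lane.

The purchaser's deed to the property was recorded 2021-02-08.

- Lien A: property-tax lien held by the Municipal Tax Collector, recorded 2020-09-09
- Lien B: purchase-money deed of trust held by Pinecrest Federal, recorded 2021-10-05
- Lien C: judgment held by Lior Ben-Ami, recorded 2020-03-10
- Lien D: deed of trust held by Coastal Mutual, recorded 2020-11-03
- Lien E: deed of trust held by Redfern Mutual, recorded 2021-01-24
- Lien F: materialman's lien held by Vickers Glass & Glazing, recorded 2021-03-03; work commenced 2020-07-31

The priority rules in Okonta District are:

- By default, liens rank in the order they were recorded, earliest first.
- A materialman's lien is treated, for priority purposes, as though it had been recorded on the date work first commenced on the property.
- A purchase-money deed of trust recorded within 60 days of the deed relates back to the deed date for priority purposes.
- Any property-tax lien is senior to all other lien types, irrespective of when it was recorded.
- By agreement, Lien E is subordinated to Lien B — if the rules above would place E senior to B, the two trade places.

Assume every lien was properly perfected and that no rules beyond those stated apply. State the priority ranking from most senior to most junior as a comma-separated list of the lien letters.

Effective dates: B was recorded 239 days after the deed — beyond 60 days — so no relation-back applies; F is treated as recorded 2020-07-31, the work-commencement date.
As a property-tax lien, A is senior to every other lien.
Ordering the rest by effective date: C (2020-03-10), F (2020-07-31), D (2020-11-03), E (2021-01-24), B (2021-10-05).
E is senior to B before the subordination, so the two trade places.

A, C, F, D, B, E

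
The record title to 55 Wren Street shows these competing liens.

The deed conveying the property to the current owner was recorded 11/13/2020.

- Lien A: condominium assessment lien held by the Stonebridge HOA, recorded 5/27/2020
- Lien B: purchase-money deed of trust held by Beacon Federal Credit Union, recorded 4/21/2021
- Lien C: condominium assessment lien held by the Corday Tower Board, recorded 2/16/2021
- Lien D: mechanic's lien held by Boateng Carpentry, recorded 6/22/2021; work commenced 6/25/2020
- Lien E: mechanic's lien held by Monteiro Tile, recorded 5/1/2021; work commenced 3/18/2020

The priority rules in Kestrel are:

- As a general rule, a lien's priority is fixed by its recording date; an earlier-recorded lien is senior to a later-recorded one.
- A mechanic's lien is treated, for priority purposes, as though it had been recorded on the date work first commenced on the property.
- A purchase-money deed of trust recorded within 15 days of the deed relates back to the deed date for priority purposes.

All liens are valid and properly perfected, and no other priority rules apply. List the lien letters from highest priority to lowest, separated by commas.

Effective dates after the stated exceptions: B missed the 15-day window (159 days after the deed), so its recording date stands; D's effective date is 6/25/2020, when work began; E's effective date is 3/18/2020, when work began.
By effective date, earliest first: E (3/18/2020), A (5/27/2020), D (6/25/2020), C (2/16/2021), B (4/21/2021).

E, A, D, C, B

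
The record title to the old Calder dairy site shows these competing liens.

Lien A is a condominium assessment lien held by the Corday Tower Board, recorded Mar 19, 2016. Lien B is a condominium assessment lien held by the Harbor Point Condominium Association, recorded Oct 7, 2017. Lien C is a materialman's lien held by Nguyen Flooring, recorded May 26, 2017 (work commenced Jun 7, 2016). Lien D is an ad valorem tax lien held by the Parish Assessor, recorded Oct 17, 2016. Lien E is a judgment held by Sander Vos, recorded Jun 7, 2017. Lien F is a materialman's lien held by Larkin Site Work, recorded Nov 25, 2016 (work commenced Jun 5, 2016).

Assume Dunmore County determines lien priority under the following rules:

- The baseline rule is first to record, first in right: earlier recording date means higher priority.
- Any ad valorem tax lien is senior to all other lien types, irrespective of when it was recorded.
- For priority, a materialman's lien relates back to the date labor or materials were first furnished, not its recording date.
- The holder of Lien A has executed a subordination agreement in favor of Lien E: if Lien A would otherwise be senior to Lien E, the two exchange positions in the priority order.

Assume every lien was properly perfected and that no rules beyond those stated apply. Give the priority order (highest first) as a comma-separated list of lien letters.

Effective dates after the stated exceptions: C is treated as recorded Jun 7, 2016, the work-commencement date; F relates back to Jun 5, 2016 (work commenced).
D, as an ad valorem tax lien, has superpriority and ranks first.
The other liens, earliest effective date first: A (Mar 19, 2016), F (Jun 5, 2016), C (Jun 7, 2016), E (Jun 7, 2017), B (Oct 7, 2017).
Because A would otherwise rank above E, the subordination swaps them.

D, E, F, C, A, B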